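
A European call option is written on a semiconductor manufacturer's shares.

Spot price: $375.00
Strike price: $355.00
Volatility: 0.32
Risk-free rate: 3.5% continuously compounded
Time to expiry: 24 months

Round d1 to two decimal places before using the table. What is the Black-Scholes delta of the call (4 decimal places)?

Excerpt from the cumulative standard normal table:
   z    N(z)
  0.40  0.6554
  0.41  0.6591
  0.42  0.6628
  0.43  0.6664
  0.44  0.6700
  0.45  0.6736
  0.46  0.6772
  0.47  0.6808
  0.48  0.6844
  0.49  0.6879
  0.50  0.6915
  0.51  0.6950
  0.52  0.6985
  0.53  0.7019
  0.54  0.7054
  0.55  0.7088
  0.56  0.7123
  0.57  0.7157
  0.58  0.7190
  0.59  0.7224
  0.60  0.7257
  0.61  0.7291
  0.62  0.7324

σ√T = 0.32·√2 = 0.4525
d₁ = [ln(375/355) + (0.035 + 0.32²/2)·2] / 0.4525 = [0.0548 + 0.1724] / 0.4525 = 0.5021 which rounds to 0.50
N(d₁) = N(0.50) = 0.6915
Δ_call = N(d₁) = 0.6915

0.6915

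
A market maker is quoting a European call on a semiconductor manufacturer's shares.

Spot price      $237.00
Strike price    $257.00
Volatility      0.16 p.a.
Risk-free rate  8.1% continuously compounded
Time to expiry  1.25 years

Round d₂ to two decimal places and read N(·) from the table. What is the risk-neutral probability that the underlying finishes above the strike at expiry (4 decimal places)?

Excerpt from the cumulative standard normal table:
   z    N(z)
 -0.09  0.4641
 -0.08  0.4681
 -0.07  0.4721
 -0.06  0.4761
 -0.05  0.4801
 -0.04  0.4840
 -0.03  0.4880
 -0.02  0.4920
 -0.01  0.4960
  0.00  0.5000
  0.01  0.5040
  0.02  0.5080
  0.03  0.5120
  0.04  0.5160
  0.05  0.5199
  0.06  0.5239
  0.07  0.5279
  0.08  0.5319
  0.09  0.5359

0.5080

σ√T = 0.16 × 1.1180 = 0.1789
d₁ = [ln(237/257) + (0.081 + 0.16²/2)·1.25] / 0.1789 = [-0.0810 + 0.1173] / 0.1789 = 0.2026 ⇒ 0.20
d₂ = d₁ − σ√T = 0.2026 − 0.1789 = 0.0237 ⇒ 0.02
Pr(exercise) under Q = N(d₂) = 0.5080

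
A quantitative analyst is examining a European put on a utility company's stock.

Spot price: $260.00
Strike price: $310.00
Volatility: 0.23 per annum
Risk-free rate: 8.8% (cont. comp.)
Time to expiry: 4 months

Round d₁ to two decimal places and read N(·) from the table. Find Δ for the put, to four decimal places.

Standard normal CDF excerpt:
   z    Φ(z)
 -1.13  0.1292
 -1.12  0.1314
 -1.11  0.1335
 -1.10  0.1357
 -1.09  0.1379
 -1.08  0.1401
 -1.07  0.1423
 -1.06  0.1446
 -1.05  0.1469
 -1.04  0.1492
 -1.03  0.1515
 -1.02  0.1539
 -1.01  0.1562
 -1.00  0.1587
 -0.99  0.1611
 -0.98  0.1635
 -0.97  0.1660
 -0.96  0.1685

-0.8508

σ√T = 0.23·√0.3333 = 0.1328
ln(S/K) + (r + σ²/2)T = ln(260/310) + (0.088 + 0.23²/2)·0.3333 = -0.1759 + 0.0381 = -0.1377
d₁ = -0.1377 / 0.1328 = -1.0373 which rounds to -1.04
N(d₁) = N(-1.04) = 0.1492
Δ_put = N(d₁) − 1 = 0.1492 − 1 = -0.8508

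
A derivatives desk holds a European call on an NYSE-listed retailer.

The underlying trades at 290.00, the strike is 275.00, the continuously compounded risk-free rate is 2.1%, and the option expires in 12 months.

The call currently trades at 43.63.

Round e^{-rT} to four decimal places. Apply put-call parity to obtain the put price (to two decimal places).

e^(−rT) = e^(−0.021·1) = 0.9792
Put-call parity: C − P = S − K·e^(−rT) = 290 − 275·0.9792 = 290 − 269.2800 = 20.7200
P = C − (C − P) = 43.63 − (20.7200) = 22.9100

22.91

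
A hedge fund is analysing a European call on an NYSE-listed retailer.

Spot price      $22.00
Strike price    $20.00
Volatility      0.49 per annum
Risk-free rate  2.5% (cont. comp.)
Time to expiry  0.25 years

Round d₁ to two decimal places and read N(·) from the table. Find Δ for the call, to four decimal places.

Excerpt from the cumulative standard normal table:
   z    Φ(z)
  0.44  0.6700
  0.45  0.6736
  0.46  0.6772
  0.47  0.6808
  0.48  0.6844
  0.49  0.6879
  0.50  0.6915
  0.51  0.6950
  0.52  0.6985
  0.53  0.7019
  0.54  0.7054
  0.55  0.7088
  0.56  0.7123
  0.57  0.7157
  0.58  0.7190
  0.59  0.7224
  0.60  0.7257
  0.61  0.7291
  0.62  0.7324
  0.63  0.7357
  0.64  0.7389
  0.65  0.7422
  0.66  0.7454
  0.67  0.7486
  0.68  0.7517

0.7054

T = 0.25;  σ√T = 0.2450
ln(S/K) + (r + σ²/2)T = ln(22/20) + (0.025 + 0.49²/2)·0.25 = 0.0953 + 0.0363 = 0.1316
d₁ = 0.1316 / 0.2450 = 0.5370 → 0.54
N(d₁) = N(0.54) = 0.7054
Δ_call = N(d₁) = 0.7054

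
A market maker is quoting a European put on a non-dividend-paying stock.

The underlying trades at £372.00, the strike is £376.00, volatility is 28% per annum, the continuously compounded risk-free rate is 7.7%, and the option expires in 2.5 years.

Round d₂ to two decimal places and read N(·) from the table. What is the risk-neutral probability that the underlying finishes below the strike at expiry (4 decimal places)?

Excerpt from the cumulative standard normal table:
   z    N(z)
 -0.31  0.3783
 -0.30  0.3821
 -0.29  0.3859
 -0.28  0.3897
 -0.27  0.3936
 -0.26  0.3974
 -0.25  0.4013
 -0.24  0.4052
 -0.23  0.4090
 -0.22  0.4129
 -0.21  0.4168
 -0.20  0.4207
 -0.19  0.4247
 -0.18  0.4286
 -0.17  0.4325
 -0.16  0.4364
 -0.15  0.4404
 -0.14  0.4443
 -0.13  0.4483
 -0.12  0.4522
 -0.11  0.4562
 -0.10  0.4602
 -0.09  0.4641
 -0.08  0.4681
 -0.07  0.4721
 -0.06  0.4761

0.4247

T = 2.5;  σ√T = 0.4427
d₁ = [ln(372/376) + (0.077 + ½·0.28²)·2.5] / (σ√T) = (-0.0107 + 0.2905) / 0.4427 = 0.6320 → 0.63
d₂ = 0.6320 − 0.4427 = 0.1893 → 0.19
Pr(exercise) under Q = N(−d₂) = N(-0.19) = 0.4247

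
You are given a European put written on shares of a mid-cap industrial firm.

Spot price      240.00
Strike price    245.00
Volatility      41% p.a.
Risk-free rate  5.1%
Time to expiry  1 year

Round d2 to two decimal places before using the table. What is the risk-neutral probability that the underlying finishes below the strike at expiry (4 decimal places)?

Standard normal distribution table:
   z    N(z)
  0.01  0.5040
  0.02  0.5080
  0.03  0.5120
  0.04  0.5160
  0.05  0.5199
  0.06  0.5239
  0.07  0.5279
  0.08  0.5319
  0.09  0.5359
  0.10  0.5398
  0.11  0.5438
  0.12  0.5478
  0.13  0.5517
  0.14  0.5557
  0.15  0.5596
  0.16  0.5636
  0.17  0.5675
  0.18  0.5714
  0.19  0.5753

0.5517

σ√T = 0.41 × 1.0000 = 0.4100
d₁ = [ln(240/245) + (0.051 + 0.41²/2)·1] / 0.4100 = [-0.0206 + 0.1350] / 0.4100 = 0.2791 which rounds to 0.28
d₂ = d₁ − σ√T = 0.2791 − 0.4100 = -0.1309 which rounds to -0.13
Pr(exercise) under Q = N(−d₂) = N(0.13) = 0.5517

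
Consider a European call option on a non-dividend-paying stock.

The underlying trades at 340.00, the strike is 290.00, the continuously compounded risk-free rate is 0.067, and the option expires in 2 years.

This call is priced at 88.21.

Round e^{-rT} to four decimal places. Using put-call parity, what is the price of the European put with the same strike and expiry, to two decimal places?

1.84

exp(−rT) = exp(−0.067·2) = 0.8746
Put-call parity: C − P = S − K·e^(−rT) = 340 − 290·0.8746 = 340 − 253.6340 = 86.3660
P = C − (C − P) = 88.21 − (86.3660) = 1.8440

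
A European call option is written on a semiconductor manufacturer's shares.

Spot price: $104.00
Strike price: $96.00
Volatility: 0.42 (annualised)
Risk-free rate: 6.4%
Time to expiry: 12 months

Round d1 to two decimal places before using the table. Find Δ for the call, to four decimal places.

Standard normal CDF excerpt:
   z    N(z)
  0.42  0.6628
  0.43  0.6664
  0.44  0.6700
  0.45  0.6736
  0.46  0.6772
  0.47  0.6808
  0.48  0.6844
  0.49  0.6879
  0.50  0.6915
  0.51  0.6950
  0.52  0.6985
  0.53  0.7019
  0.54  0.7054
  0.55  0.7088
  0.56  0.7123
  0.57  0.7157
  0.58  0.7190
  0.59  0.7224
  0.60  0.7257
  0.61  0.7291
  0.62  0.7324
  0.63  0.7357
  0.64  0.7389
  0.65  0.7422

σ√T = 0.42 × 1.0000 = 0.4200
d₁ = [ln(104/96) + (0.064 + 0.42²/2)·1] / 0.4200 = [0.0800 + 0.1522] / 0.4200 = 0.5530 ≈ 0.55
N(d₁) = N(0.55) = 0.7088
Δ_call = N(d₁) = 0.7088

0.7088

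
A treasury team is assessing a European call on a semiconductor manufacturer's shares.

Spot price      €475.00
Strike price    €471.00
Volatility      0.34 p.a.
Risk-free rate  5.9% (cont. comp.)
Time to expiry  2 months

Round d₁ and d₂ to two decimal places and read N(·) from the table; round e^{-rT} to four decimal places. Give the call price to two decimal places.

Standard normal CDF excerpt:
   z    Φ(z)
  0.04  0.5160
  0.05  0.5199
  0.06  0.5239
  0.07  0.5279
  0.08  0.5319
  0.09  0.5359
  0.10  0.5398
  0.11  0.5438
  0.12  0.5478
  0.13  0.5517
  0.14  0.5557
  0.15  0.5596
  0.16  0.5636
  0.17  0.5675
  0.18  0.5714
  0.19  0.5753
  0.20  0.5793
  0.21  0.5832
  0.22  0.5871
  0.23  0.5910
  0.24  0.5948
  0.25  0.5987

σ√T = 0.34 × 0.4082 = 0.1388
d₁ = [ln(475/471) + (0.059 + 0.34²/2)·0.1667] / 0.1388 = [0.0085 + 0.0195] / 0.1388 = 0.2012 which rounds to 0.20
d₂ = d₁ − σ√T = 0.2012 − 0.1388 = 0.0624 which rounds to 0.06
exp(−rT) = exp(−0.059·0.1667) = 0.9902
C = 475·N(0.20) − 471·0.9902·N(0.06) = 475·0.5793 − 471·0.9902·0.5239 = 275.1675 − 244.3387 = 30.8288

€30.83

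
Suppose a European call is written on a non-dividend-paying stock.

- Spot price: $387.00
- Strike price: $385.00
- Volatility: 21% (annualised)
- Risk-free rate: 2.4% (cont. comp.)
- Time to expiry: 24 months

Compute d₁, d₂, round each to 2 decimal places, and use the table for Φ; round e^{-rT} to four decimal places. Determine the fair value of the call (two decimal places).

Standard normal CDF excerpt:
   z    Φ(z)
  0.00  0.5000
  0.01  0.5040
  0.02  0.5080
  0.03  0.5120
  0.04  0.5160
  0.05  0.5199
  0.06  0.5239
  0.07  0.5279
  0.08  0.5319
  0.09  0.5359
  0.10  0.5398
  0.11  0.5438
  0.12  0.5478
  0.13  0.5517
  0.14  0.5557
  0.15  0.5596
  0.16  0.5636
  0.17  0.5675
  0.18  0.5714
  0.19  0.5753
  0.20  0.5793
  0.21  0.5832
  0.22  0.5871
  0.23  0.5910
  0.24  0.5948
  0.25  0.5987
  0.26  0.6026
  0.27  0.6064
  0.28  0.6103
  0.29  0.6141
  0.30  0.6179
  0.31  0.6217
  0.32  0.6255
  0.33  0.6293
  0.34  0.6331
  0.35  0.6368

T = 2;  σ√T = 0.2970
d₁ = [ln(387/385) + (0.024 + 0.21²/2)·2] / 0.2970 = [0.0052 + 0.0921] / 0.2970 = 0.3276 ≈ 0.33
d₂ = d₁ − σ√T = 0.3276 − 0.2970 = 0.0306 ≈ 0.03
e^(−rT) = e^(−0.024·2) = 0.9531
N(d₁) = N(0.33) = 0.6293;  N(d₂) = N(0.03) = 0.5120
C = 387·0.6293 − 385·0.9531·0.5120 = 243.5391 − 187.8751 = 55.6640

$55.66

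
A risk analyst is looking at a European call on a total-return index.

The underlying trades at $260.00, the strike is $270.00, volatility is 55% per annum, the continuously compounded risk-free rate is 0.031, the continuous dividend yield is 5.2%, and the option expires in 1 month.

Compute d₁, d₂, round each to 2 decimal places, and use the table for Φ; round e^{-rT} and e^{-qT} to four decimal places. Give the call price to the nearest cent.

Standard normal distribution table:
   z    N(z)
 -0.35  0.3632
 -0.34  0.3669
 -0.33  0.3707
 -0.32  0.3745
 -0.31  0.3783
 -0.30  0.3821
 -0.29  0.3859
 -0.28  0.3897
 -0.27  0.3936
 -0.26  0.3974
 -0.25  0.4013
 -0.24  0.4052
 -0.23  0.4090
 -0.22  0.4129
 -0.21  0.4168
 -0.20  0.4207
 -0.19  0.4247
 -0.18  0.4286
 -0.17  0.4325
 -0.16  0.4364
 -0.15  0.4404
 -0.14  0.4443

$12.14

σ√T = 0.55 × 0.2887 = 0.1588
d₁ = [ln(260/270) + (0.031 − 0.052 + 0.55²/2)·0.08333] / 0.1588 = [-0.0377 + 0.0109] / 0.1588 = -0.1693 ⇒ -0.17
d₂ = d₁ − σ√T = -0.1693 − 0.1588 = -0.3281 ⇒ -0.33
exp(−qT) = exp(−0.052·0.08333) = 0.9957;  exp(−rT) = exp(−0.031·0.08333) = 0.9974
N(d₁) = N(-0.17) = 0.4325;  N(d₂) = N(-0.33) = 0.3707
C = 260·0.9957·0.4325 − 270·0.9974·0.3707 = 111.9665 − 99.8288 = 12.1377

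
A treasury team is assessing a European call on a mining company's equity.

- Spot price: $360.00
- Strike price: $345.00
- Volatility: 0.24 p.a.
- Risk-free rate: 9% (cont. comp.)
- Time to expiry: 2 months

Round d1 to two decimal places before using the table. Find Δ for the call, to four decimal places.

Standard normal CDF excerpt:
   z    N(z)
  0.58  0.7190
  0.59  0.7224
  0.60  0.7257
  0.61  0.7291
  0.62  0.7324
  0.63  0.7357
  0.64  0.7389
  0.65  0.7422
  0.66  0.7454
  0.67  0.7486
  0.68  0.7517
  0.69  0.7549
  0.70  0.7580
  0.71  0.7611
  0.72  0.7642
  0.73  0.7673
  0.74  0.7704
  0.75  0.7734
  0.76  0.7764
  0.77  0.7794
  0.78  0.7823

σ√T = 0.24·√0.1667 = 0.0980
ln(S/K) + (r + σ²/2)T = ln(360/345) + (0.09 + 0.24²/2)·0.1667 = 0.0426 + 0.0198 = 0.0624
d₁ = 0.0624 / 0.0980 = 0.6365 ≈ 0.64
N(d₁) = N(0.64) = 0.7389
Δ_call = N(d₁) = 0.7389

0.7389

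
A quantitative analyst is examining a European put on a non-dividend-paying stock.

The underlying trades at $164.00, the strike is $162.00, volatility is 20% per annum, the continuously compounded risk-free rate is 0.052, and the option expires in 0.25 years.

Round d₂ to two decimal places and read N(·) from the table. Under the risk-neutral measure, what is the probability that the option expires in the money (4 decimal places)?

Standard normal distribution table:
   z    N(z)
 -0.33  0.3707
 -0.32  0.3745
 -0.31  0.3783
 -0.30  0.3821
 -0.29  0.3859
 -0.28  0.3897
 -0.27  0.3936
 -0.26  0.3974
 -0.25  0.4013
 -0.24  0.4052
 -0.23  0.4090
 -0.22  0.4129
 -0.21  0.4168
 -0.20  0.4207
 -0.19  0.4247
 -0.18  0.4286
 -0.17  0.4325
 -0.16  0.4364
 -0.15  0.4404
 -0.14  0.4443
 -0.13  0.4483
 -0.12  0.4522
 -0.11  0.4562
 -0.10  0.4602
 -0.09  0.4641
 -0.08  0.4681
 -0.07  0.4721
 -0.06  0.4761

T = 0.25;  σ√T = 0.1000
d₁ = [ln(164/162) + (0.052 + 0.2²/2)·0.25] / 0.1000 = [0.0123 + 0.0180] / 0.1000 = 0.3027 ⇒ 0.30
d₂ = d₁ − σ√T = 0.3027 − 0.1000 = 0.2027 ⇒ 0.20
Pr(exercise) under Q = N(−d₂) = N(-0.20) = 0.4207

0.4207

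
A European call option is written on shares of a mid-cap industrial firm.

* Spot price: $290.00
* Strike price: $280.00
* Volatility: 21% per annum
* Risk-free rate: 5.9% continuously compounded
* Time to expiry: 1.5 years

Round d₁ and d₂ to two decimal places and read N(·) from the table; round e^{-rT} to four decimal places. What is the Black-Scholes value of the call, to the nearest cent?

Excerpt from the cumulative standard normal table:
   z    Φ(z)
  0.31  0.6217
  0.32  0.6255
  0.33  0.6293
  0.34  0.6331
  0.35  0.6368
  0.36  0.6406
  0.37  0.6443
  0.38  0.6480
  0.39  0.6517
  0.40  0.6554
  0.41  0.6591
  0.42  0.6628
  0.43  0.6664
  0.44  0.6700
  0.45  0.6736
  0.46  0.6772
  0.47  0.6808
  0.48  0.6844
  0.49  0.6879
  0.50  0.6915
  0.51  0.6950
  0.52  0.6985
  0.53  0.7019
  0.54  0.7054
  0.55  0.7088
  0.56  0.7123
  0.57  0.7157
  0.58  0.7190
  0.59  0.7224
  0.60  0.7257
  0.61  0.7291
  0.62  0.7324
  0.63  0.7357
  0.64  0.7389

T = 1.5;  σ√T = 0.2572
d₁ = [ln(290/280) + (0.059 + 0.21²/2)·1.5] / 0.2572 = [0.0351 + 0.1216] / 0.2572 = 0.6091 → 0.61
d₂ = d₁ − σ√T = 0.6091 − 0.2572 = 0.3519 → 0.35
e^(−rT) = e^(−0.059·1.5) = 0.9153
C = 290·N(0.61) − 280·0.9153·N(0.35) = 290·0.7291 − 280·0.9153·0.6368 = 211.4390 − 163.2017 = 48.2373

$48.24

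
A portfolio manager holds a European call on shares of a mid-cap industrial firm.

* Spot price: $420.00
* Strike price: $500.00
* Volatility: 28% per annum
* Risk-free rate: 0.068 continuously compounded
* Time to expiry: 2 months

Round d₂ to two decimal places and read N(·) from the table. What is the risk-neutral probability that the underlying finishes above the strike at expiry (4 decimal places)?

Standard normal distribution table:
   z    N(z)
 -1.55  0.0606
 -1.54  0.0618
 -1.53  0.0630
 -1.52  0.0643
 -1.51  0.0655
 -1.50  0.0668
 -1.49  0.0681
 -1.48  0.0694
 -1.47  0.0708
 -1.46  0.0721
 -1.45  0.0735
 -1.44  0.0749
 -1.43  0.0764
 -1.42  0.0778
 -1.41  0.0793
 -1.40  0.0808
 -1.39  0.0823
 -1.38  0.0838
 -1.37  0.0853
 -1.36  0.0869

0.0694

σ√T = 0.28 × 0.4082 = 0.1143
d₁ = [ln(420/500) + (0.068 + ½·0.28²)·0.1667] / (σ√T) = (-0.1744 + 0.0179) / 0.1143 = -1.3690 which rounds to -1.37
d₂ = -1.3690 − 0.1143 = -1.4833 which rounds to -1.48
Risk-neutral Pr[S_T > K] = N(d₂) = N(-1.48) = 0.0694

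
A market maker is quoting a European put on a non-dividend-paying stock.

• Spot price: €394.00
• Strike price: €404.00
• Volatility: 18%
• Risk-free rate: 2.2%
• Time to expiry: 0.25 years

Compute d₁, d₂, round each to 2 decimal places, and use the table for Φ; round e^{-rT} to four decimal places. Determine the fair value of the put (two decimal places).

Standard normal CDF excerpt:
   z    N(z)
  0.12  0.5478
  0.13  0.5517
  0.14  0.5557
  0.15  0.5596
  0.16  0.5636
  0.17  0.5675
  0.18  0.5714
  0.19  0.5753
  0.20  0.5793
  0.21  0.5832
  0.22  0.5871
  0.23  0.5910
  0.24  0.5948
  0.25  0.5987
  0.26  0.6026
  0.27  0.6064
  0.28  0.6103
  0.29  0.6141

€18.52

T = 0.25;  σ√T = 0.0900
d₁ = [ln(394/404) + (0.022 + 0.18²/2)·0.25] / 0.0900 = [-0.0251 + 0.0095] / 0.0900 = -0.1724 → -0.17
d₂ = d₁ − σ√T = -0.1724 − 0.0900 = -0.2624 → -0.26
e^(−rT) = e^(−0.022·0.25) = 0.9945
N(−d₂) = N(0.26) = 0.6026;  N(−d₁) = N(0.17) = 0.5675
P = 404·0.9945·0.6026 − 394·0.5675 = 242.1114 − 223.5950 = 18.5164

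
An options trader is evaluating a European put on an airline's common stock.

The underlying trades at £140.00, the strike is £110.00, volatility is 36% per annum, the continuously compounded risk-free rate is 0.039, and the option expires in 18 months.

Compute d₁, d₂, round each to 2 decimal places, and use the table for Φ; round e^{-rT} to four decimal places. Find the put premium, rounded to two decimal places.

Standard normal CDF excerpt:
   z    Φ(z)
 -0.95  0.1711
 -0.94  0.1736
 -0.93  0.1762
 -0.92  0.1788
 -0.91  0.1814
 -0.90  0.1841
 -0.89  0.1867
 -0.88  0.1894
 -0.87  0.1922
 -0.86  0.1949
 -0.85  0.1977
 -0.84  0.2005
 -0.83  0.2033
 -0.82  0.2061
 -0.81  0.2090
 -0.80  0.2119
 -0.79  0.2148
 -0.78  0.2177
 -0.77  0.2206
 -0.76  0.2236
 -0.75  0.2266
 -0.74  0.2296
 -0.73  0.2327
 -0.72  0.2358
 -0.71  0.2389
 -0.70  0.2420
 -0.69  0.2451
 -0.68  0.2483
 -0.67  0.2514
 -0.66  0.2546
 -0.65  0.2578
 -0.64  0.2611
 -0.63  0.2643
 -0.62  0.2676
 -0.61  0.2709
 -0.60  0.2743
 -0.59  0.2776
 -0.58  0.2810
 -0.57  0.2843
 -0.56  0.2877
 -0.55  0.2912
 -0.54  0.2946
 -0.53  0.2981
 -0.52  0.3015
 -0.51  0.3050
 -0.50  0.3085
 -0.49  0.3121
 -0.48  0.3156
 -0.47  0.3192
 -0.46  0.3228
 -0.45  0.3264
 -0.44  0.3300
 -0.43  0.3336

£7.72

σ√T = 0.36 × 1.2247 = 0.4409
d₁ = [ln(140/110) + (0.039 + ½·0.36²)·1.5] / (σ√T) = (0.2412 + 0.1557) / 0.4409 = 0.9001 ≈ 0.90
d₂ = 0.9001 − 0.4409 = 0.4592 ≈ 0.46
exp(−rT) = exp(−0.039·1.5) = 0.9432
N(−d₂) = N(-0.46) = 0.3228;  N(−d₁) = N(-0.90) = 0.1841
P = 110·0.9432·0.3228 − 140·0.1841 = 33.4911 − 25.7740 = 7.7171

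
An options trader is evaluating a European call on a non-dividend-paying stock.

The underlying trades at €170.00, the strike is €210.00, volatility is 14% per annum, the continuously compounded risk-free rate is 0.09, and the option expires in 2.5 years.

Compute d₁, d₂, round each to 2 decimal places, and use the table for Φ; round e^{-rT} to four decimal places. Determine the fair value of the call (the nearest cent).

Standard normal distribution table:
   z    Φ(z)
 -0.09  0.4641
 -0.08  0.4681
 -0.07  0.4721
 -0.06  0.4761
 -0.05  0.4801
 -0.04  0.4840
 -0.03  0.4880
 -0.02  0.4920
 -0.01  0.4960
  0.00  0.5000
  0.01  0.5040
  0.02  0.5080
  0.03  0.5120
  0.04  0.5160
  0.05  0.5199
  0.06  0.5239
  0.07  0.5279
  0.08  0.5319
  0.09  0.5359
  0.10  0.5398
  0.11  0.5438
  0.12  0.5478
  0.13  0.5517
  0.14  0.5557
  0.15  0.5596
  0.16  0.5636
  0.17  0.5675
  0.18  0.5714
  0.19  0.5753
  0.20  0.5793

σ√T = 0.14·√2.5 = 0.2214
d₁ = [ln(170/210) + (0.09 + 0.14²/2)·2.5] / 0.2214 = [-0.2113 + 0.2495] / 0.2214 = 0.1725 ⇒ 0.17
d₂ = d₁ − σ√T = 0.1725 − 0.2214 = -0.0488 ⇒ -0.05
e^(−rT) = e^(−0.09·2.5) = 0.7985
N(d₁) = N(0.17) = 0.5675;  N(d₂) = N(-0.05) = 0.4801
C = 170·0.5675 − 210·0.7985·0.4801 = 96.4750 − 80.5056 = 15.9694

€15.97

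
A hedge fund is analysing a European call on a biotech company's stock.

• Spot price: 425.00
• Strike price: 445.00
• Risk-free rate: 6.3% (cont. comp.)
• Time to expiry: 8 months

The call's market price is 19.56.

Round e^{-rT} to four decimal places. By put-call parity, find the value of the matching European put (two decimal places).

21.27

e^(−rT) = e^(−0.063·0.6667) = 0.9589
Put-call parity: C − P = S − K·e^(−rT) = 425 − 445·0.9589 = 425 − 426.7105 = -1.7105
P = C − (C − P) = 19.56 − (-1.7105) = 21.2705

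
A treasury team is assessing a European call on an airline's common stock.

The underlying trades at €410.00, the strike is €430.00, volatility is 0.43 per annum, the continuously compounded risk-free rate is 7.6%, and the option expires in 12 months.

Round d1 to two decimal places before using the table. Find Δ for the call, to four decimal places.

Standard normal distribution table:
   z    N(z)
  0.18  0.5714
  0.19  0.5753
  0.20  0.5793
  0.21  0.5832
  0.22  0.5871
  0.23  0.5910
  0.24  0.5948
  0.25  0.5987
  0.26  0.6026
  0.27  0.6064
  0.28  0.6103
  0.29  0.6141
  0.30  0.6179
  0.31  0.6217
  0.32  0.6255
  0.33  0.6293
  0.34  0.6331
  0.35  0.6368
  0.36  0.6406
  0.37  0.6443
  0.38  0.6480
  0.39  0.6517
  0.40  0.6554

0.6103

σ√T = 0.43·√1 = 0.4300
ln(S/K) + (r + σ²/2)T = ln(410/430) + (0.076 + 0.43²/2)·1 = -0.0476 + 0.1684 = 0.1208
d₁ = 0.1208 / 0.4300 = 0.2810 → 0.28
N(d₁) = N(0.28) = 0.6103
Δ_call = N(d₁) = 0.6103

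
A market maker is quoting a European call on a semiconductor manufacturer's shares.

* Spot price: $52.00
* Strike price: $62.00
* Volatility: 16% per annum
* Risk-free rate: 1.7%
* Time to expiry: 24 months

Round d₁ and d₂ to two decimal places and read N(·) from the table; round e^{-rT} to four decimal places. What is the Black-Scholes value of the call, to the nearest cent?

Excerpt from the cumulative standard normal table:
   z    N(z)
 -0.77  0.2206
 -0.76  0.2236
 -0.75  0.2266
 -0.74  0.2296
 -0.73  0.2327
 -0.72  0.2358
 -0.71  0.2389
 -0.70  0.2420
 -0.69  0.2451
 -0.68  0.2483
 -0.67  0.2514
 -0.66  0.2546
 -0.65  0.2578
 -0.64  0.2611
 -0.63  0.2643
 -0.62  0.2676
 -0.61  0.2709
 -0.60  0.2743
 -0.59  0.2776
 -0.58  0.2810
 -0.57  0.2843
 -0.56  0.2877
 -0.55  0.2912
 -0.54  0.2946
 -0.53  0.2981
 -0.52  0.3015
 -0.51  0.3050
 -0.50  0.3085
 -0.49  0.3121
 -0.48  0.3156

T = 2;  σ√T = 0.2263
d₁ = [ln(52/62) + (0.017 + ½·0.16²)·2] / (σ√T) = (-0.1759 + 0.0596) / 0.2263 = -0.5139 → -0.51
d₂ = -0.5139 − 0.2263 = -0.7402 → -0.74
e^(−rT) = e^(−0.017·2) = 0.9666
C = 52·N(-0.51) − 62·0.9666·N(-0.74) = 52·0.3050 − 62·0.9666·0.2296 = 15.8600 − 13.7597 = 2.1003

$2.10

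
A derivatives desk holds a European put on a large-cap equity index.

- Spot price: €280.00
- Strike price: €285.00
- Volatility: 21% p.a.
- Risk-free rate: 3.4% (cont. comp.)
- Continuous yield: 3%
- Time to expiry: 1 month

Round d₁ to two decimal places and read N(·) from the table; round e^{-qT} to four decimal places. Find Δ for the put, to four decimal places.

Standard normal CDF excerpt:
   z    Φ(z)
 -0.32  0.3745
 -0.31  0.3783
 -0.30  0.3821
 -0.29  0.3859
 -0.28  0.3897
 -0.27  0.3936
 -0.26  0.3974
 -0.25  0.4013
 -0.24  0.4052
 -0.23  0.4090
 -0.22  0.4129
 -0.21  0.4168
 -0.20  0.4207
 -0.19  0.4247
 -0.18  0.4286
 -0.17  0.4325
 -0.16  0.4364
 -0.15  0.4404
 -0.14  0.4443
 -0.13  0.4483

-0.6011

σ√T = 0.21 × 0.2887 = 0.0606
ln(S/K) + (r − q + σ²/2)T = ln(280/285) + (0.034 − 0.03 + 0.21²/2)·0.08333 = -0.0177 + 0.0022 = -0.0155
d₁ = -0.0155 / 0.0606 = -0.2562 ≈ -0.26
N(d₁) = N(-0.26) = 0.3974
Δ_put = exp(−qT)·(N(d₁) − 1) = 0.9975·(0.3974 − 1) = -0.6011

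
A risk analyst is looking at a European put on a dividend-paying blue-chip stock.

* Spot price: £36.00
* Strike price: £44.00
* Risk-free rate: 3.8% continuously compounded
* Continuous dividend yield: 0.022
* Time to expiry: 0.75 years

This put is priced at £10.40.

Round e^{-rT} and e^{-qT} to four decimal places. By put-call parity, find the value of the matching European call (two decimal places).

£3.05

e^(−qT) = e^(−0.022·0.75) = 0.9836;  e^(−rT) = e^(−0.038·0.75) = 0.9719
Put-call parity: C − P = S·e^(−qT) − K·e^(−rT) = 36·0.9836 − 44·0.9719 = 35.4096 − 42.7636 = -7.3540
C = P + (C − P) = 10.40 + (-7.3540) = 3.0460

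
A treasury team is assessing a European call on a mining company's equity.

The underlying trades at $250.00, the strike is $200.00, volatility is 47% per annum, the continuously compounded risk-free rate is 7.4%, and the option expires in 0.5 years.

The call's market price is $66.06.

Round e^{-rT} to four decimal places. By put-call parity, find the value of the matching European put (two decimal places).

e^(−rT) = e^(−0.074·0.5) = 0.9637
Put-call parity: C − P = S − K·e^(−rT) = 250 − 200·0.9637 = 250 − 192.7400 = 57.2600
P = C − (C − P) = 66.06 − (57.2600) = 8.8000

$8.80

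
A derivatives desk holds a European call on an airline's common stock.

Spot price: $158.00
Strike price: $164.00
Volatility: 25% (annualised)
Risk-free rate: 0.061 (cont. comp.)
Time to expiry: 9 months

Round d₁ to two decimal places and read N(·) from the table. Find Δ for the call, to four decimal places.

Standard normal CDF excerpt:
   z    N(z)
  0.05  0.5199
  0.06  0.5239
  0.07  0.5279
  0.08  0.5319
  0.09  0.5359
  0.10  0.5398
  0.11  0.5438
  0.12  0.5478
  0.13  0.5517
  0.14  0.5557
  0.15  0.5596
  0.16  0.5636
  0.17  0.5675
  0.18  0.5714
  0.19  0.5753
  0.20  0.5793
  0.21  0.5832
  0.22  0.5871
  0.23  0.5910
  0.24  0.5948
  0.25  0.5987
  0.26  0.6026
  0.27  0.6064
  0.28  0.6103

0.5596

T = 0.75;  σ√T = 0.2165
d₁ = [ln(158/164) + (0.061 + ½·0.25²)·0.75] / (σ√T) = (-0.0373 + 0.0692) / 0.2165 = 0.1474 which rounds to 0.15
N(d₁) = N(0.15) = 0.5596
Δ_call = N(d₁) = 0.5596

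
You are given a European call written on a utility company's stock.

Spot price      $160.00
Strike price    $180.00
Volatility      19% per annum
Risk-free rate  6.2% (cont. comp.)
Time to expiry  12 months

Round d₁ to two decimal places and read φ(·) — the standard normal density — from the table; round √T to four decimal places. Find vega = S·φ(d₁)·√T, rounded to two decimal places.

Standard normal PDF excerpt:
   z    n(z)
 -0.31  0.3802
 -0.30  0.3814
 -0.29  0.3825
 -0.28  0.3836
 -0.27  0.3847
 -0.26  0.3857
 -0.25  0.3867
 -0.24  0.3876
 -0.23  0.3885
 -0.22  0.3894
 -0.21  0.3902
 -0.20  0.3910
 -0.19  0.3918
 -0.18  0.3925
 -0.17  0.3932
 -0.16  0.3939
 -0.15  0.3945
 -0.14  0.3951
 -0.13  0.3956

σ√T = 0.19 × 1.0000 = 0.1900
d₁ = [ln(160/180) + (0.062 + ½·0.19²)·1] / (σ√T) = (-0.1178 + 0.0800) / 0.1900 = -0.1986 → -0.20
√T = √1 = 1.0000
φ(d₁) = φ(-0.20) = 0.3910
vega = S·φ(d₁)·√T = 160·0.3910·1.0000 = 62.5600

62.56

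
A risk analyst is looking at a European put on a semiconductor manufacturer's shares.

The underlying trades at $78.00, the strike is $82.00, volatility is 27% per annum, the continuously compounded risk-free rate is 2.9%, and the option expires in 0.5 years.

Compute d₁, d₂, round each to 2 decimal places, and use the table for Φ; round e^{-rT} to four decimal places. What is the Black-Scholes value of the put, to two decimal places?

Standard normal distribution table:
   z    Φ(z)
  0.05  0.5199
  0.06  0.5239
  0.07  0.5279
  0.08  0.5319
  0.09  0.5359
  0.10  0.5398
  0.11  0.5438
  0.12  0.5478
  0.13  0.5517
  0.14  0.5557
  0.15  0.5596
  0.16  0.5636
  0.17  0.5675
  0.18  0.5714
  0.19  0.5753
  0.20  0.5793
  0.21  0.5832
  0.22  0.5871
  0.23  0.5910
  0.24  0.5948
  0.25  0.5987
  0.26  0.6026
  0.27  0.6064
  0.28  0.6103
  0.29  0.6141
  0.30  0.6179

$7.52

σ√T = 0.27 × 0.7071 = 0.1909
d₁ = [ln(78/82) + (0.029 + 0.27²/2)·0.5] / 0.1909 = [-0.0500 + 0.0327] / 0.1909 = -0.0905 → -0.09
d₂ = d₁ − σ√T = -0.0905 − 0.1909 = -0.2815 → -0.28
exp(−rT) = exp(−0.029·0.5) = 0.9856
P = 82·0.9856·N(0.28) − 78·N(0.09) = 82·0.9856·0.6103 − 78·0.5359 = 49.3240 − 41.8002 = 7.5238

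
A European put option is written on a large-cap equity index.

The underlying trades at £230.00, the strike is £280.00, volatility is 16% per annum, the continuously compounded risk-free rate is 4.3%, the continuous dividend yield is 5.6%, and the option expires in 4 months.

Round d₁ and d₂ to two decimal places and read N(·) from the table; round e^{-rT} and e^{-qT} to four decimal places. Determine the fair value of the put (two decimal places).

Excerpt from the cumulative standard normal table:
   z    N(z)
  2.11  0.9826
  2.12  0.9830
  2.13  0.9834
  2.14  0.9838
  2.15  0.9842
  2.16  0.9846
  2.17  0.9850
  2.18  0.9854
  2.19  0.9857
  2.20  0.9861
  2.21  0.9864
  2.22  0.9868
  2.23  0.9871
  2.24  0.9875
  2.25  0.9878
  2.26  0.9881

σ√T = 0.16 × 0.5774 = 0.0924
d₁ = [ln(230/280) + (0.043 − 0.056 + 0.16²/2)·0.3333] / 0.0924 = [-0.1967 − 0.0001] / 0.0924 = -2.1302 → -2.13
d₂ = d₁ − σ√T = -2.1302 − 0.0924 = -2.2225 → -2.22
exp(−qT) = exp(−0.056·0.3333) = 0.9815;  exp(−rT) = exp(−0.043·0.3333) = 0.9858
N(−d₂) = N(2.22) = 0.9868;  N(−d₁) = N(2.13) = 0.9834
P = 280·0.9858·0.9868 − 230·0.9815·0.9834 = 272.3805 − 221.9976 = 50.3829

£50.38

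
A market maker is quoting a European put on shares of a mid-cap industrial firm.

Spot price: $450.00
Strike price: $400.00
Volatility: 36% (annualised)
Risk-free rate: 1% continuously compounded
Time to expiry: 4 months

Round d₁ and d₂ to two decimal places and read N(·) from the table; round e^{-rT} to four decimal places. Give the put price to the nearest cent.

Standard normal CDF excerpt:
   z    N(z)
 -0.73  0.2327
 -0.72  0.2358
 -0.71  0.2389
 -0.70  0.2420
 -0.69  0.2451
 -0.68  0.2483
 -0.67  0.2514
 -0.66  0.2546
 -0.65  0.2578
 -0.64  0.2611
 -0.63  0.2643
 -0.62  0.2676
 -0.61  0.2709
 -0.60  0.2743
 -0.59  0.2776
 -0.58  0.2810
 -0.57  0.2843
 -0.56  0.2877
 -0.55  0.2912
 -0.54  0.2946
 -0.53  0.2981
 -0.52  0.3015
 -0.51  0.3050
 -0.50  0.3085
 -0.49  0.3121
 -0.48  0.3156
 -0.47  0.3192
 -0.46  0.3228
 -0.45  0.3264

σ√T = 0.36·√0.3333 = 0.2078
d₁ = [ln(450/400) + (0.01 + 0.36²/2)·0.3333] / 0.2078 = [0.1178 + 0.0249] / 0.2078 = 0.6866 which rounds to 0.69
d₂ = d₁ − σ√T = 0.6866 − 0.2078 = 0.4788 which rounds to 0.48
e^(−rT) = e^(−0.01·0.3333) = 0.9967
N(−d₂) = N(-0.48) = 0.3156;  N(−d₁) = N(-0.69) = 0.2451
P = 400·0.9967·0.3156 − 450·0.2451 = 125.8234 − 110.2950 = 15.5284

$15.53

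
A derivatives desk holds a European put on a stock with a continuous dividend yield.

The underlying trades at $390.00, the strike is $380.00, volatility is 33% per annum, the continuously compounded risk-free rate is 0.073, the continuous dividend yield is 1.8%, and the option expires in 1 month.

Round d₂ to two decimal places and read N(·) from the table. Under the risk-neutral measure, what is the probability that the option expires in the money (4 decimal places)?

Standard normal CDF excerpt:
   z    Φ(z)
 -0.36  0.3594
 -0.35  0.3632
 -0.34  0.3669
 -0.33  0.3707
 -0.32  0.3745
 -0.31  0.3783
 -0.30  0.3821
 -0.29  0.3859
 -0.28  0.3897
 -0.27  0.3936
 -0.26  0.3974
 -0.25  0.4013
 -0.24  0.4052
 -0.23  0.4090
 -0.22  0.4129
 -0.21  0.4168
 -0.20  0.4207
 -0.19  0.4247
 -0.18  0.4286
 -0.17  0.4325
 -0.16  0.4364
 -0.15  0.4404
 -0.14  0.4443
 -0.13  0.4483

σ√T = 0.33 × 0.2887 = 0.0953
d₁ = [ln(390/380) + (0.073 − 0.018 + 0.33²/2)·0.08333] / 0.0953 = [0.0260 + 0.0091] / 0.0953 = 0.3684 ⇒ 0.37
d₂ = d₁ − σ√T = 0.3684 − 0.0953 = 0.2732 ⇒ 0.27
Risk-neutral Pr[S_T < K] = N(−d₂) = N(-0.27) = 0.3936

0.3936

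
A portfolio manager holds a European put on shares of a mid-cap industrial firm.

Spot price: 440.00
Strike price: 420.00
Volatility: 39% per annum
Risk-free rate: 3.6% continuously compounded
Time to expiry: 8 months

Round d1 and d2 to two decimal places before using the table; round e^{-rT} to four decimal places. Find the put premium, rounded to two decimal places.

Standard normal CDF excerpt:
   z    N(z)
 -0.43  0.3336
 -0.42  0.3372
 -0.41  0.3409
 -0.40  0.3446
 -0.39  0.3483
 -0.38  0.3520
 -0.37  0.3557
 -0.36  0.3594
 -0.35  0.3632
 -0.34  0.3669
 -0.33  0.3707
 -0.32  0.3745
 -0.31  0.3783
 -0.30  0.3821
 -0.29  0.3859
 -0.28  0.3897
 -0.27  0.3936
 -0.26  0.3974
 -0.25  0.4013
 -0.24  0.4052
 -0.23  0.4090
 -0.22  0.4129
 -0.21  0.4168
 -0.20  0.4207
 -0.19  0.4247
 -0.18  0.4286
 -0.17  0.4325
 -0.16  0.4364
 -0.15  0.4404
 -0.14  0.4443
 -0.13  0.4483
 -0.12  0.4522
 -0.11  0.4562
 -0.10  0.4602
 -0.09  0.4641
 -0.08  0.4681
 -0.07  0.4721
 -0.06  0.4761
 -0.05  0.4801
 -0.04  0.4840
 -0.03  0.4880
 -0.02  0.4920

40.34

σ√T = 0.39 × 0.8165 = 0.3184
d₁ = [ln(440/420) + (0.036 + 0.39²/2)·0.6667] / 0.3184 = [0.0465 + 0.0747] / 0.3184 = 0.3807 → 0.38
d₂ = d₁ − σ√T = 0.3807 − 0.3184 = 0.0622 → 0.06
e^(−rT) = e^(−0.036·0.6667) = 0.9763
P = 420·0.9763·N(-0.06) − 440·N(-0.38) = 420·0.9763·0.4761 − 440·0.3520 = 195.2229 − 154.8800 = 40.3429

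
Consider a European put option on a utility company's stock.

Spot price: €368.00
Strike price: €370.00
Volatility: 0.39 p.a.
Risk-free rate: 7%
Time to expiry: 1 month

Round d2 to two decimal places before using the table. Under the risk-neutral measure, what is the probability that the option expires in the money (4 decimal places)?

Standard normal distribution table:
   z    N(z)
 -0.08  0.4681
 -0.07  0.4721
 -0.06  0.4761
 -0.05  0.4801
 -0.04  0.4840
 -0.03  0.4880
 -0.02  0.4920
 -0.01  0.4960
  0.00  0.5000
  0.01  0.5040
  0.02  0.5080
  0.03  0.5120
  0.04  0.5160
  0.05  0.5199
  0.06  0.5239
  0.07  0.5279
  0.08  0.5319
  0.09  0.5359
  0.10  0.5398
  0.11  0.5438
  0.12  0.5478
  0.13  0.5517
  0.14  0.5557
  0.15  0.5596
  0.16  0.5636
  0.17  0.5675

σ√T = 0.39 × 0.2887 = 0.1126
ln(S/K) + (r + σ²/2)T = ln(368/370) + (0.07 + 0.39²/2)·0.08333 = -0.0054 + 0.0122 = 0.0068
d₁ = 0.0068 / 0.1126 = 0.0600 → 0.06
d₂ = d₁ − σ√T = 0.0600 − 0.1126 = -0.0526 → -0.05
Risk-neutral Pr[S_T < K] = N(−d₂) = N(0.05) = 0.5199

0.5199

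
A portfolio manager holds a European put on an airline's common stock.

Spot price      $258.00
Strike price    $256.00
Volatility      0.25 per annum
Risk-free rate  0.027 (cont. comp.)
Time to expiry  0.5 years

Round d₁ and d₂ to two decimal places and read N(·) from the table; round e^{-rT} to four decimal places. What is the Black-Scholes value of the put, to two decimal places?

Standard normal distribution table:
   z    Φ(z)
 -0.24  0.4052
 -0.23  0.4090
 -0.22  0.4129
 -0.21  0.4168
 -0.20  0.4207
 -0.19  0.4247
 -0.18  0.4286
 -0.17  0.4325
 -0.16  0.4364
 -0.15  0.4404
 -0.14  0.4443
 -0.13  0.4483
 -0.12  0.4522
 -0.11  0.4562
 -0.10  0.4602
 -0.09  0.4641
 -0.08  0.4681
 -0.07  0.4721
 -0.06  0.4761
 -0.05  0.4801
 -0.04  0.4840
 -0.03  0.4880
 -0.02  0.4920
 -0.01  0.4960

$15.72

σ√T = 0.25 × 0.7071 = 0.1768
d₁ = [ln(258/256) + (0.027 + ½·0.25²)·0.5] / (σ√T) = (0.0078 + 0.0291) / 0.1768 = 0.2088 → 0.21
d₂ = 0.2088 − 0.1768 = 0.0320 → 0.03
exp(−rT) = exp(−0.027·0.5) = 0.9866
P = 256·0.9866·N(-0.03) − 258·N(-0.21) = 256·0.9866·0.4880 − 258·0.4168 = 123.2540 − 107.5344 = 15.7196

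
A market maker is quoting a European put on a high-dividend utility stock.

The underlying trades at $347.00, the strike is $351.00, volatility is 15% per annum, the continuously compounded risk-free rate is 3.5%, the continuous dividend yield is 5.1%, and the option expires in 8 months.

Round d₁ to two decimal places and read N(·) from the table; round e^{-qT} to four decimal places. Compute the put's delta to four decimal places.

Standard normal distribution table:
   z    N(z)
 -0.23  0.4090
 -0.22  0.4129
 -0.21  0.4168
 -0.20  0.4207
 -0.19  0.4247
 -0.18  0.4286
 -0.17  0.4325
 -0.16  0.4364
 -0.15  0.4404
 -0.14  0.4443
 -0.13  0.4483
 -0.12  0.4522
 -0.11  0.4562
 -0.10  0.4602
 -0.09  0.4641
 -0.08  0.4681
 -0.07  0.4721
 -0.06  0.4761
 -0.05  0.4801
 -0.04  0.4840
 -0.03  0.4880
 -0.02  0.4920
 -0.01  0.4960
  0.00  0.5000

-0.5295

T = 0.6667;  σ√T = 0.1225
d₁ = [ln(347/351) + (0.035 − 0.051 + 0.15²/2)·0.6667] / 0.1225 = [-0.0115 − 0.0032] / 0.1225 = -0.1194 → -0.12
N(d₁) = N(-0.12) = 0.4522
Δ_put = e^(−qT)·(N(d₁) − 1) = 0.9666·(0.4522 − 1) = -0.5295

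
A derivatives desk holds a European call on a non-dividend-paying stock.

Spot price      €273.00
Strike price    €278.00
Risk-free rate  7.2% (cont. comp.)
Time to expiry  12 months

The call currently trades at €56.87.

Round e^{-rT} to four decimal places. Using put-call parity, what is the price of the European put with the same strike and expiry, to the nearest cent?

€42.55

e^(−rT) = e^(−0.072·1) = 0.9305
Put-call parity: C − P = S − K·e^(−rT) = 273 − 278·0.9305 = 273 − 258.6790 = 14.3210
P = C − (C − P) = 56.87 − (14.3210) = 42.5490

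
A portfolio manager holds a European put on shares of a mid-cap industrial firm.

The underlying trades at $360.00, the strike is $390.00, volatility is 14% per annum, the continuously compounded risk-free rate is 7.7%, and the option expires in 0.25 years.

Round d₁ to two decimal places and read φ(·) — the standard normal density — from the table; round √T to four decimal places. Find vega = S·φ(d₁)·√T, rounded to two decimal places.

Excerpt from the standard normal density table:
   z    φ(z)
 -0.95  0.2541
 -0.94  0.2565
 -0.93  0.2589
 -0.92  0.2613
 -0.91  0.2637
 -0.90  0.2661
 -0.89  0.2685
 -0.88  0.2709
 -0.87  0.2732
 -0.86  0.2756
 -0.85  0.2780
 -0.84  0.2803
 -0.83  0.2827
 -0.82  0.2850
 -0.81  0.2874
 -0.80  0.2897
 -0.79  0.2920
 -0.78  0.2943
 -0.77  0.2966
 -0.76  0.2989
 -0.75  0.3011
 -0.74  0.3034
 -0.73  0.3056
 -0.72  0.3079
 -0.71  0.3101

50.89

T = 0.25;  σ√T = 0.0700
d₁ = [ln(360/390) + (0.077 + ½·0.14²)·0.25] / (σ√T) = (-0.0800 + 0.0217) / 0.0700 = -0.8335 ≈ -0.83
√T = √0.25 = 0.5000
φ(d₁) = φ(-0.83) = 0.2827
vega = S·φ(d₁)·√T = 360·0.2827·0.5000 = 50.8860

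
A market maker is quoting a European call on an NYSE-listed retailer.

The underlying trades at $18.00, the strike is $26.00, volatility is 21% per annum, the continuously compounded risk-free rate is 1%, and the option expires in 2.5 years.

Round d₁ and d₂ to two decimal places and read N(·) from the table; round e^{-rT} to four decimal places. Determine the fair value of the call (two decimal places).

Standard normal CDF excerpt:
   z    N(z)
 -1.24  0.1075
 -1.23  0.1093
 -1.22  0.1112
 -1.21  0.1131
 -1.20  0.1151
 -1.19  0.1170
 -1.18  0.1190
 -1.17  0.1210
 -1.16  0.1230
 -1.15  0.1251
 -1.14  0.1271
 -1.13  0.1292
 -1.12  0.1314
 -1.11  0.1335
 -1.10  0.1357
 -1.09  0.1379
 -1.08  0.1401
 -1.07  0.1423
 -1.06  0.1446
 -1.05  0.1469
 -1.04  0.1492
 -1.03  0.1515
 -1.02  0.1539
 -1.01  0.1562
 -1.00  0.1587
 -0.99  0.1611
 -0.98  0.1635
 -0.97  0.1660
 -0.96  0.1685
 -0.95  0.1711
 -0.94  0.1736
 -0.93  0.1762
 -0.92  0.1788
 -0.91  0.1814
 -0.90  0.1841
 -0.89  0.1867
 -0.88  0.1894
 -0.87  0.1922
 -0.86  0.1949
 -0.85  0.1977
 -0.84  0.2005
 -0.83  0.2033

T = 2.5;  σ√T = 0.3320
d₁ = [ln(18/26) + (0.01 + ½·0.21²)·2.5] / (σ√T) = (-0.3677 + 0.0801) / 0.3320 = -0.8662 ⇒ -0.87
d₂ = -0.8662 − 0.3320 = -1.1982 ⇒ -1.20
exp(−rT) = exp(−0.01·2.5) = 0.9753
N(d₁) = N(-0.87) = 0.1922;  N(d₂) = N(-1.20) = 0.1151
C = 18·0.1922 − 26·0.9753·0.1151 = 3.4596 − 2.9187 = 0.5409

$0.54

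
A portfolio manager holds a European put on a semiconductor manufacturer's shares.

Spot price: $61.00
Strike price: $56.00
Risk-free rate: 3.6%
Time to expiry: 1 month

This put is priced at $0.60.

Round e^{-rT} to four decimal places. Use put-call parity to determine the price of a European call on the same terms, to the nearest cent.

$5.77

exp(−rT) = exp(−0.036·0.08333) = 0.9970
Put-call parity: C − P = S − K·e^(−rT) = 61 − 56·0.9970 = 61 − 55.8320 = 5.1680
C = P + (C − P) = 0.60 + (5.1680) = 5.7680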